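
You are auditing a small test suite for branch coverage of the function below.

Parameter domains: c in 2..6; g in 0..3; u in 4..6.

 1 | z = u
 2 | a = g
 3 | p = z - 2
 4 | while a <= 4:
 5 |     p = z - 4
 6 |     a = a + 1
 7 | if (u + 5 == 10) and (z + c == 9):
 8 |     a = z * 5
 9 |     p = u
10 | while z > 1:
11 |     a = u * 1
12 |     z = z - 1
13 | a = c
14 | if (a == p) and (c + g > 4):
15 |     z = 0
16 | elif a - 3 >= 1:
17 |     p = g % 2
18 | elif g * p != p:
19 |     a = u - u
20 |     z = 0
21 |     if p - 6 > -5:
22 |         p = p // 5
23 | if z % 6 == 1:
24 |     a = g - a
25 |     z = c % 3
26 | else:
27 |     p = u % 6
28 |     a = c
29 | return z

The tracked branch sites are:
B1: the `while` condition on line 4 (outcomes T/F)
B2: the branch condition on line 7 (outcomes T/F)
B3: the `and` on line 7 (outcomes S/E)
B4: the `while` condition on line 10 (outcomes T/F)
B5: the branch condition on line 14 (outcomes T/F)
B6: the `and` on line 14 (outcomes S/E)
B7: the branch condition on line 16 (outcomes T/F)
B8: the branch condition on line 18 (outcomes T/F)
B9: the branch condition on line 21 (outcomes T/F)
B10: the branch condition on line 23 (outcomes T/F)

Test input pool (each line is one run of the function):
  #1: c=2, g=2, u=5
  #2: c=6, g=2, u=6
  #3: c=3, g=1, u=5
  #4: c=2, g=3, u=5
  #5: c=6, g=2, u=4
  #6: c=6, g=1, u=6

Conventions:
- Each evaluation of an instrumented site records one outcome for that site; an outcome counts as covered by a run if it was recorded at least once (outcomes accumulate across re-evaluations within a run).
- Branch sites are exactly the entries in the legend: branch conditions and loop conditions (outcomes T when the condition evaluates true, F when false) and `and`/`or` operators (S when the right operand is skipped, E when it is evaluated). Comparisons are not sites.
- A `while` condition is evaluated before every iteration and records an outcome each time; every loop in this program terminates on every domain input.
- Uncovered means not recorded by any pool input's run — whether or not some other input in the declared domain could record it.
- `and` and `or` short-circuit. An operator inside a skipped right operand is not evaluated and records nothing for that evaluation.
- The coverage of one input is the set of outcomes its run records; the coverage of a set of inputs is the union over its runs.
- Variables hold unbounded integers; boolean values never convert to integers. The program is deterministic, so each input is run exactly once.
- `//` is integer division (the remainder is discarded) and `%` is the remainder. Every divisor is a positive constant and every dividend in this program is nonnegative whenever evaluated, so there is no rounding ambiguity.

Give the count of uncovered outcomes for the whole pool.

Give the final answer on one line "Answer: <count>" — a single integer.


test 1 (c=2, g=2, u=5) fires B1->T, B1->T, B1->T, B1->F, B3->E, B2->F, B4->T, B4->T, B4->T, B4->T, B4->F, B6->S, B5->F, B7->F, ...; hits B1=T, B1=F, B2=F, B3=E, B4=T, B4=F, B5=F, B6=S, B7=F, B8=T, B9=F, B10=F
test 2 (c=6, g=2, u=6) fires B1->T, B1->T, B1->T, B1->F, B3->S, B2->F, B4->T, B4->T, B4->T, B4->T, B4->T, B4->F, B6->S, B5->F, ...; hits B1=T, B1=F, B2=F, B3=S, B4=T, B4=F, B5=F, B6=S, B7=T, B10=T
test 3 (c=3, g=1, u=5) fires B1->T, B1->T, B1->T, B1->T, B1->F, B3->E, B2->F, B4->T, B4->T, B4->T, B4->T, B4->F, B6->S, B5->F, ...; hits B1=T, B1=F, B2=F, B3=E, B4=T, B4=F, B5=F, B6=S, B7=F, B8=F, B10=T
test 4 (c=2, g=3, u=5) fires B1->T, B1->T, B1->F, B3->E, B2->F, B4->T, B4->T, B4->T, B4->T, B4->F, B6->S, B5->F, B7->F, B8->T, ...; hits B1=T, B1=F, B2=F, B3=E, B4=T, B4=F, B5=F, B6=S, B7=F, B8=T, B9=F, B10=F
test 5 (c=6, g=2, u=4) fires B1->T, B1->T, B1->T, B1->F, B3->S, B2->F, B4->T, B4->T, B4->T, B4->F, B6->S, B5->F, B7->T, B10->T; hits B1=T, B1=F, B2=F, B3=S, B4=T, B4=F, B5=F, B6=S, B7=T, B10=T
test 6 (c=6, g=1, u=6) fires B1->T, B1->T, B1->T, B1->T, B1->F, B3->S, B2->F, B4->T, B4->T, B4->T, B4->T, B4->T, B4->F, B6->S, ...; hits B1=T, B1=F, B2=F, B3=S, B4=T, B4=F, B5=F, B6=S, B7=T, B10=T
union over the pool: B1=T, B1=F, B2=F, B3=S, B3=E, B4=T, B4=F, B5=F, B6=S, B7=T, B7=F, B8=T, B8=F, B9=F, B10=T, B10=F
uncovered (4 of 20): B2=T, B5=T, B6=E, B9=T
Answer: 4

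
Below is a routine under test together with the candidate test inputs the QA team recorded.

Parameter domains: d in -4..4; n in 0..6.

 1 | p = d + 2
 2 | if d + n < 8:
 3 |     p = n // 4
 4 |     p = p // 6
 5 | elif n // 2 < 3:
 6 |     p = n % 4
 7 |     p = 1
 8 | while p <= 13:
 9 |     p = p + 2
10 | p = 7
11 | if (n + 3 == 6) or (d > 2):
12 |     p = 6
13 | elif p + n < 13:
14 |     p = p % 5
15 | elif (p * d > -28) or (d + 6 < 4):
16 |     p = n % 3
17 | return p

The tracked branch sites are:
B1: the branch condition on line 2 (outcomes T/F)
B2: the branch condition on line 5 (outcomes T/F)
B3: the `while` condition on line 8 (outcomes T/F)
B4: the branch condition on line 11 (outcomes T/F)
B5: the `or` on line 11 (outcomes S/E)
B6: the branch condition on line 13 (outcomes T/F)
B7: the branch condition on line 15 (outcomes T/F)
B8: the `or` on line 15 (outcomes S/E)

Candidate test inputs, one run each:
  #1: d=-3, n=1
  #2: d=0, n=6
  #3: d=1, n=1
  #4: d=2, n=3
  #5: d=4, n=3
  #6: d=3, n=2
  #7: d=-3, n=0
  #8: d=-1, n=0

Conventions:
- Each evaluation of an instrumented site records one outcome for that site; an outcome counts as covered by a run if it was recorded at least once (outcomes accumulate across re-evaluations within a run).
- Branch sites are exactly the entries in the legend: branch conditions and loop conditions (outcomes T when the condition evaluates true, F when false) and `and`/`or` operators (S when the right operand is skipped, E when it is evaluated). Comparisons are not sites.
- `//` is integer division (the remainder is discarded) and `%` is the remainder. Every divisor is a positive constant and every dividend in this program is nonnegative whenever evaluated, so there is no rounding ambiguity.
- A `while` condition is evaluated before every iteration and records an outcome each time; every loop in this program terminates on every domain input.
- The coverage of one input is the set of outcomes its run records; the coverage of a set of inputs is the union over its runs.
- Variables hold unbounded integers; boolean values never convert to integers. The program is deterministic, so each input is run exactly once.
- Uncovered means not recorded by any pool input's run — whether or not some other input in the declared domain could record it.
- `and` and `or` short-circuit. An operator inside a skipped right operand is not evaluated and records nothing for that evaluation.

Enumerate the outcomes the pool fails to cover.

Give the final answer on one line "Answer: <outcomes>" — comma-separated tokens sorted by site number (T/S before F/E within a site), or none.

input #1, d=-3, n=1: events B1->T, B3->T, B3->T, B3->T, B3->T, B3->T, B3->T, B3->T, B3->F, B5->E, B4->F, B6->T; outcomes B1=T, B3=T, B3=F, B4=F, B5=E, B6=T
input #2, d=0, n=6: events B1->T, B3->T, B3->T, B3->T, B3->T, B3->T, B3->T, B3->T, B3->F, B5->E, B4->F, B6->F, B8->S, B7->T; outcomes B1=T, B3=T, B3=F, B4=F, B5=E, B6=F, B7=T, B8=S
input #3, d=1, n=1: events B1->T, B3->T, B3->T, B3->T, B3->T, B3->T, B3->T, B3->T, B3->F, B5->E, B4->F, B6->T; outcomes B1=T, B3=T, B3=F, B4=F, B5=E, B6=T
input #4, d=2, n=3: events B1->T, B3->T, B3->T, B3->T, B3->T, B3->T, B3->T, B3->T, B3->F, B5->S, B4->T; outcomes B1=T, B3=T, B3=F, B4=T, B5=S
input #5, d=4, n=3: events B1->T, B3->T, B3->T, B3->T, B3->T, B3->T, B3->T, B3->T, B3->F, B5->S, B4->T; outcomes B1=T, B3=T, B3=F, B4=T, B5=S
input #6, d=3, n=2: events B1->T, B3->T, B3->T, B3->T, B3->T, B3->T, B3->T, B3->T, B3->F, B5->E, B4->T; outcomes B1=T, B3=T, B3=F, B4=T, B5=E
input #7, d=-3, n=0: events B1->T, B3->T, B3->T, B3->T, B3->T, B3->T, B3->T, B3->T, B3->F, B5->E, B4->F, B6->T; outcomes B1=T, B3=T, B3=F, B4=F, B5=E, B6=T
input #8, d=-1, n=0: events B1->T, B3->T, B3->T, B3->T, B3->T, B3->T, B3->T, B3->T, B3->F, B5->E, B4->F, B6->T; outcomes B1=T, B3=T, B3=F, B4=F, B5=E, B6=T
union over the pool: B1=T, B3=T, B3=F, B4=T, B4=F, B5=S, B5=E, B6=T, B6=F, B7=T, B8=S
uncovered (5 of 16): B1=F, B2=T, B2=F, B7=F, B8=E

Answer: B1=F, B2=T, B2=F, B7=F, B8=E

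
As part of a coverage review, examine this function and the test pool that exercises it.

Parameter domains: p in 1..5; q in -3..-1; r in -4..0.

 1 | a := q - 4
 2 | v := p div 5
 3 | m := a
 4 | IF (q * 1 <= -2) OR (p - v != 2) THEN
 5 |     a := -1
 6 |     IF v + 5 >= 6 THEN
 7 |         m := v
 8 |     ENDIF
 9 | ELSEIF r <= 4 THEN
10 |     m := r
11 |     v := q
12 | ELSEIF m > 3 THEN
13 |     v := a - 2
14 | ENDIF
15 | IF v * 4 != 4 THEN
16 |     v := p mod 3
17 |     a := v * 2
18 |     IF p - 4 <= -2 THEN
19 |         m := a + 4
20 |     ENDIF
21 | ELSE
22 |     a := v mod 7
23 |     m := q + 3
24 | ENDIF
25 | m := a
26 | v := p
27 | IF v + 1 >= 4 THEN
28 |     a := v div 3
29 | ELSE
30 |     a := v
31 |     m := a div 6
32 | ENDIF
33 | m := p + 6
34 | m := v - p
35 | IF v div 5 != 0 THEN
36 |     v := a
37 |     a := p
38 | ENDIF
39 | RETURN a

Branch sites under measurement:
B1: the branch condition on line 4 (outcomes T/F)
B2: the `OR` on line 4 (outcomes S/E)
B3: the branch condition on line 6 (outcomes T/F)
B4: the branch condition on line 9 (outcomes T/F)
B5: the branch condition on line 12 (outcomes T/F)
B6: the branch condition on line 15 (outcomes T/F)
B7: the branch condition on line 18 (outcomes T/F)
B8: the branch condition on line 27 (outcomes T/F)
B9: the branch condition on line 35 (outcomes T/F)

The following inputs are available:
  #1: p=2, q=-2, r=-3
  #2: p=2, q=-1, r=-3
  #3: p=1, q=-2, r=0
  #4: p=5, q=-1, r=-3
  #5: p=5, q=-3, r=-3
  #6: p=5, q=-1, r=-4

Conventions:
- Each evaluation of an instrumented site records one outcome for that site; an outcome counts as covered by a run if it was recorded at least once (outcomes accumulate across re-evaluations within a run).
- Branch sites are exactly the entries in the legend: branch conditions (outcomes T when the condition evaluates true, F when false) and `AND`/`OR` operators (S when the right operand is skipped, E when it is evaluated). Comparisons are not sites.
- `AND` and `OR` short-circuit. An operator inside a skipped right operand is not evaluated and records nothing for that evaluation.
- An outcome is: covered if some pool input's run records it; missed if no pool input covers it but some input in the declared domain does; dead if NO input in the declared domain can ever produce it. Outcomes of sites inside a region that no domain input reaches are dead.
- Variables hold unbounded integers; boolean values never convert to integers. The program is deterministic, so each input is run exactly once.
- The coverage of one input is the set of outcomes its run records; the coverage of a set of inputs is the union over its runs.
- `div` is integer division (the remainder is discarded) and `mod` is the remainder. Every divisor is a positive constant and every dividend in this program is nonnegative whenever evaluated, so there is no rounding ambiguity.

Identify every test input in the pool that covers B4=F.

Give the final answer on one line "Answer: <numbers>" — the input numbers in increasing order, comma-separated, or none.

input #1 (p=2, q=-2, r=-3): never hits B4=F
input #2 (p=2, q=-1, r=-3): never hits B4=F
input #3 (p=1, q=-2, r=0): never hits B4=F
input #4 (p=5, q=-1, r=-3): never hits B4=F
input #5 (p=5, q=-3, r=-3): never hits B4=F
input #6 (p=5, q=-1, r=-4): never hits B4=F

Answer: none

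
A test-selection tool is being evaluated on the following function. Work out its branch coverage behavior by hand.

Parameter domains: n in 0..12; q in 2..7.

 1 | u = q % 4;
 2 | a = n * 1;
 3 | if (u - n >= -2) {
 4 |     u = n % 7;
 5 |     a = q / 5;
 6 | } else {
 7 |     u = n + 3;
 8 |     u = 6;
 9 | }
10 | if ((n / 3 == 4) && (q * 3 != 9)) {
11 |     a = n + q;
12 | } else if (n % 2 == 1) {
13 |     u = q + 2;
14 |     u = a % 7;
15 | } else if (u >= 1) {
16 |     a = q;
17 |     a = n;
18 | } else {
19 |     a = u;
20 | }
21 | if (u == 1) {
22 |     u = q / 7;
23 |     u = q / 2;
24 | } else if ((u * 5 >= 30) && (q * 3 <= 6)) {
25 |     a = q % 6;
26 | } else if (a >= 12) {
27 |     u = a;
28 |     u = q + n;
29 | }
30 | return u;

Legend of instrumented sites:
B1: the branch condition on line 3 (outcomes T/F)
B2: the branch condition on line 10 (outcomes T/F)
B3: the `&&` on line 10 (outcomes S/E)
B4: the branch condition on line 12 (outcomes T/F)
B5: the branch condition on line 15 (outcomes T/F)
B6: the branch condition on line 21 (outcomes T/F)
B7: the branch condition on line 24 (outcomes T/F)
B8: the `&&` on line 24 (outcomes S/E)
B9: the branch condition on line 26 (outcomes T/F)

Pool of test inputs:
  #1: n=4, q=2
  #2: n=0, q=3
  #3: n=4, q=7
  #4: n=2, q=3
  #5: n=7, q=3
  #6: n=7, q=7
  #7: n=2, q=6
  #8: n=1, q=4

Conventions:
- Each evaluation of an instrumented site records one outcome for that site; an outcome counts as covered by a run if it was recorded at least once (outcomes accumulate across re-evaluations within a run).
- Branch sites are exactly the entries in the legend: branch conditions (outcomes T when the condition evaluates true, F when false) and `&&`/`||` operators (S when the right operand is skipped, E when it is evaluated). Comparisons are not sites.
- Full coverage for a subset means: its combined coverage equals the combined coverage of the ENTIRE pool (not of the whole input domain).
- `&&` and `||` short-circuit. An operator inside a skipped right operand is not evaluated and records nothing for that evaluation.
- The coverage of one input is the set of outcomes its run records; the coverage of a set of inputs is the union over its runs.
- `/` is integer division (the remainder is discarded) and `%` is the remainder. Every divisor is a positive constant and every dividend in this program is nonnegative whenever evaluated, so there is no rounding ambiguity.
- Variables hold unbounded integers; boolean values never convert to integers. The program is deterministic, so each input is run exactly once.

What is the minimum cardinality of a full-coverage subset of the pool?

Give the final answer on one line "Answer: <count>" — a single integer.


input #1, n=4, q=2: events B1->T, B3->S, B2->F, B4->F, B5->T, B6->F, B8->S, B7->F, B9->F; outcomes B1=T, B2=F, B3=S, B4=F, B5=T, B6=F, B7=F, B8=S, B9=F
input #2, n=0, q=3: events B1->T, B3->S, B2->F, B4->F, B5->F, B6->F, B8->S, B7->F, B9->F; outcomes B1=T, B2=F, B3=S, B4=F, B5=F, B6=F, B7=F, B8=S, B9=F
input #3, n=4, q=7: events B1->T, B3->S, B2->F, B4->F, B5->T, B6->F, B8->S, B7->F, B9->F; outcomes B1=T, B2=F, B3=S, B4=F, B5=T, B6=F, B7=F, B8=S, B9=F
input #4, n=2, q=3: events B1->T, B3->S, B2->F, B4->F, B5->T, B6->F, B8->S, B7->F, B9->F; outcomes B1=T, B2=F, B3=S, B4=F, B5=T, B6=F, B7=F, B8=S, B9=F
input #5, n=7, q=3: events B1->F, B3->S, B2->F, B4->T, B6->F, B8->S, B7->F, B9->F; outcomes B1=F, B2=F, B3=S, B4=T, B6=F, B7=F, B8=S, B9=F
input #6, n=7, q=7: events B1->F, B3->S, B2->F, B4->T, B6->F, B8->S, B7->F, B9->F; outcomes B1=F, B2=F, B3=S, B4=T, B6=F, B7=F, B8=S, B9=F
input #7, n=2, q=6: events B1->T, B3->S, B2->F, B4->F, B5->T, B6->F, B8->S, B7->F, B9->F; outcomes B1=T, B2=F, B3=S, B4=F, B5=T, B6=F, B7=F, B8=S, B9=F
input #8, n=1, q=4: events B1->T, B3->S, B2->F, B4->T, B6->F, B8->S, B7->F, B9->F; outcomes B1=T, B2=F, B3=S, B4=T, B6=F, B7=F, B8=S, B9=F
the full pool covers 12 outcomes: B1=T, B1=F, B2=F, B3=S, B4=T, B4=F, B5=T, B5=F, B6=F, B7=F, B8=S, B9=F
size 1 is not enough: best union over all size-1 subsets is 9/12
size 2 is not enough: best union over all size-2 subsets is 11/12
size 3: inputs {1, 2, 5} cover all 12 outcomes, and no lexicographically smaller subset of this size does
Answer: 3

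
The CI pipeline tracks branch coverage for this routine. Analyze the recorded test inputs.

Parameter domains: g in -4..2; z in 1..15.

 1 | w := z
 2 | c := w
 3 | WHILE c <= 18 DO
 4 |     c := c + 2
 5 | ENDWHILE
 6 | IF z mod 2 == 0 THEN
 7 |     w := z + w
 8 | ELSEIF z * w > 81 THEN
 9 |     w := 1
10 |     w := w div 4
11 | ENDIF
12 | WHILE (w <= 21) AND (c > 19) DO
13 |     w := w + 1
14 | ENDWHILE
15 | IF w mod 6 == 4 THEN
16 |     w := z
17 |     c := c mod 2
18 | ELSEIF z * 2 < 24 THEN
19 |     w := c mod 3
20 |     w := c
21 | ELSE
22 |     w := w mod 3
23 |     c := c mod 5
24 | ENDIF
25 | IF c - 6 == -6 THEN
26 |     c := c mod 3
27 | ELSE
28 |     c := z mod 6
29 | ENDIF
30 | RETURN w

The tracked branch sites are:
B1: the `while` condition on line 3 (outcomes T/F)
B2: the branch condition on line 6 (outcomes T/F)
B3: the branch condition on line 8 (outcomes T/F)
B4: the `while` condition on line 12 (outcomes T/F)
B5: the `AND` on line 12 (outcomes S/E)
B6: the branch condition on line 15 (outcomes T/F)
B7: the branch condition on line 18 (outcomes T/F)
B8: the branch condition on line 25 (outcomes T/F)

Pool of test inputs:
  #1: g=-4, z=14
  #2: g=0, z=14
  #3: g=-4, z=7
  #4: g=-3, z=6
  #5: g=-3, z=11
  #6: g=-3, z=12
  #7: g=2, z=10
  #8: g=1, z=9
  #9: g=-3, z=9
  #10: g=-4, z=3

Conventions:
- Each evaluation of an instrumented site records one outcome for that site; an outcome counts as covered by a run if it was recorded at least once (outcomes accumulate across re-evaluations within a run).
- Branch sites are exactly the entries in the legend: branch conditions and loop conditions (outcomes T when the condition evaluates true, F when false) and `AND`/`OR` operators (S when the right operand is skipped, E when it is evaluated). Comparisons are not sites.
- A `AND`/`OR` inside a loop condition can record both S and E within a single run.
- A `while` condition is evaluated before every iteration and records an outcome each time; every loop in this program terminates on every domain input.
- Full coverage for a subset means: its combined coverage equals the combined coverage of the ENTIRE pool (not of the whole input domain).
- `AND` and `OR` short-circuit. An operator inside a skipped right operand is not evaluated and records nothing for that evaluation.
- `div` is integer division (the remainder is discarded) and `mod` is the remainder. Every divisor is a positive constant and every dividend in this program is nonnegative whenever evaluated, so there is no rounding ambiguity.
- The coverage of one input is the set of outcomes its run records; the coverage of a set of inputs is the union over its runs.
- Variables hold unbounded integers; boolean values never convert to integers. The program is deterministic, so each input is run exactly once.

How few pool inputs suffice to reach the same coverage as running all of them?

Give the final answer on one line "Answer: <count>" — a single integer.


test 1 (g=-4, z=14) fires B1->T, B1->T, B1->T, B1->F, B2->T, B5->S, B4->F, B6->T, B8->T; hits B1=T, B1=F, B2=T, B4=F, B5=S, B6=T, B8=T
test 2 (g=0, z=14) fires B1->T, B1->T, B1->T, B1->F, B2->T, B5->S, B4->F, B6->T, B8->T; hits B1=T, B1=F, B2=T, B4=F, B5=S, B6=T, B8=T
test 3 (g=-4, z=7) fires B1->T, B1->T, B1->T, B1->T, B1->T, B1->T, B1->F, B2->F, B3->F, B5->E, B4->F, B6->F, B7->T, B8->F; hits B1=T, B1=F, B2=F, B3=F, B4=F, B5=E, B6=F, B7=T, B8=F
test 4 (g=-3, z=6) fires B1->T, B1->T, B1->T, B1->T, B1->T, B1->T, B1->T, B1->F, B2->T, B5->E, B4->T, B5->E, B4->T, B5->E, ...; hits B1=T, B1=F, B2=T, B4=T, B4=F, B5=S, B5=E, B6=T, B8=T
test 5 (g=-3, z=11) fires B1->T, B1->T, B1->T, B1->T, B1->F, B2->F, B3->T, B5->E, B4->F, B6->F, B7->T, B8->F; hits B1=T, B1=F, B2=F, B3=T, B4=F, B5=E, B6=F, B7=T, B8=F
test 6 (g=-3, z=12) fires B1->T, B1->T, B1->T, B1->T, B1->F, B2->T, B5->S, B4->F, B6->F, B7->F, B8->T; hits B1=T, B1=F, B2=T, B4=F, B5=S, B6=F, B7=F, B8=T
test 7 (g=2, z=10) fires B1->T, B1->T, B1->T, B1->T, B1->T, B1->F, B2->T, B5->E, B4->T, B5->E, B4->T, B5->S, B4->F, B6->T, ...; hits B1=T, B1=F, B2=T, B4=T, B4=F, B5=S, B5=E, B6=T, B8=T
test 8 (g=1, z=9) fires B1->T, B1->T, B1->T, B1->T, B1->T, B1->F, B2->F, B3->F, B5->E, B4->F, B6->F, B7->T, B8->F; hits B1=T, B1=F, B2=F, B3=F, B4=F, B5=E, B6=F, B7=T, B8=F
test 9 (g=-3, z=9) fires B1->T, B1->T, B1->T, B1->T, B1->T, B1->F, B2->F, B3->F, B5->E, B4->F, B6->F, B7->T, B8->F; hits B1=T, B1=F, B2=F, B3=F, B4=F, B5=E, B6=F, B7=T, B8=F
test 10 (g=-4, z=3) fires B1->T, B1->T, B1->T, B1->T, B1->T, B1->T, B1->T, B1->T, B1->F, B2->F, B3->F, B5->E, B4->F, B6->F, ...; hits B1=T, B1=F, B2=F, B3=F, B4=F, B5=E, B6=F, B7=T, B8=F
the full pool covers 16 outcomes: B1=T, B1=F, B2=T, B2=F, B3=T, B3=F, B4=T, B4=F, B5=S, B5=E, B6=T, B6=F, B7=T, B7=F, B8=T, B8=F
no size-1 subset reaches all 16 outcomes (best union: 9/16)
no size-2 subset reaches all 16 outcomes (best union: 14/16)
no size-3 subset reaches all 16 outcomes (best union: 15/16)
size 4: inputs {3, 4, 5, 6} cover all 16 outcomes, and no lexicographically smaller subset of this size does
Answer: 4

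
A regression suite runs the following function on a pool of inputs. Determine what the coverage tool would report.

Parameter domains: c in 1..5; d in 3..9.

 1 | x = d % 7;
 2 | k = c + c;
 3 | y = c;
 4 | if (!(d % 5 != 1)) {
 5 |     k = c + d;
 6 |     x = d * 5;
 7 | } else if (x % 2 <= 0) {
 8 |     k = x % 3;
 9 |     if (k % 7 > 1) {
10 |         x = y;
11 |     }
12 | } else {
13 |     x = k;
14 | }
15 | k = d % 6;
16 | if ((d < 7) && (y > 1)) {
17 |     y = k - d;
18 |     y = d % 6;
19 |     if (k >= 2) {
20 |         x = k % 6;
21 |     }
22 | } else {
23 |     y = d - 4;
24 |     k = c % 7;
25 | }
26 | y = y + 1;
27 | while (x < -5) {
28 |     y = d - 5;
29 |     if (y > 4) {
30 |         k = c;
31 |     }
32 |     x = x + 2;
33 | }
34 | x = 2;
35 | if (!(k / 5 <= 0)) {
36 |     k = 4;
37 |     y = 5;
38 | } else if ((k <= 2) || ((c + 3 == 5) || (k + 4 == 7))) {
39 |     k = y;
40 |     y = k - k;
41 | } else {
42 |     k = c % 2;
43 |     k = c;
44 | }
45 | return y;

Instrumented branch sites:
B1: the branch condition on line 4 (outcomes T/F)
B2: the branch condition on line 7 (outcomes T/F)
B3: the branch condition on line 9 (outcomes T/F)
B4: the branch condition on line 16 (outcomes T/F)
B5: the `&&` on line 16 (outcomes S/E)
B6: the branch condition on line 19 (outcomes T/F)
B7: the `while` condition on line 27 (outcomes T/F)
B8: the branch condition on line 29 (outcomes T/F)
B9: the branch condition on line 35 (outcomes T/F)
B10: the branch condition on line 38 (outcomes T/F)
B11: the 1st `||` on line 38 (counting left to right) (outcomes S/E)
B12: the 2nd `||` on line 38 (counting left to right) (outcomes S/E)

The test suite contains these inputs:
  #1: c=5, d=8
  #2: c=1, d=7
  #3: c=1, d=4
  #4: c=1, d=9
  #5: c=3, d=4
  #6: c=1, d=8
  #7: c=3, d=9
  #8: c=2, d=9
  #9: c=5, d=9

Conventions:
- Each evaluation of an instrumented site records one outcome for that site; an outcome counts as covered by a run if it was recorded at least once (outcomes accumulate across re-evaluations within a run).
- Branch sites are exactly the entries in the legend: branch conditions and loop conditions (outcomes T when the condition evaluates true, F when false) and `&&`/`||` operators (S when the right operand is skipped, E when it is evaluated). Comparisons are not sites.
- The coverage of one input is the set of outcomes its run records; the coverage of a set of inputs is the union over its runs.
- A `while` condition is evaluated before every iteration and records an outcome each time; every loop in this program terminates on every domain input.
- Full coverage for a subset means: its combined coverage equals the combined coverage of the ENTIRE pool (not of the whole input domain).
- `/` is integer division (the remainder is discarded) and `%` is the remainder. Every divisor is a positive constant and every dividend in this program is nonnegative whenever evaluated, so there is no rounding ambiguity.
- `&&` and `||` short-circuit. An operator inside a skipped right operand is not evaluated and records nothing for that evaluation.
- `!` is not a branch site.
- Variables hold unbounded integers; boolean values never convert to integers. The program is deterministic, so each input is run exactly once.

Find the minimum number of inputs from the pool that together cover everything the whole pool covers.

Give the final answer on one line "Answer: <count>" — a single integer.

input #1 (c=5, d=8): covers B1=F, B2=F, B4=F, B5=S, B7=F, B9=T
input #2 (c=1, d=7): covers B1=F, B2=T, B3=F, B4=F, B5=S, B7=F, B9=F, B10=T, B11=S
input #3 (c=1, d=4): covers B1=F, B2=T, B3=F, B4=F, B5=E, B7=F, B9=F, B10=T, B11=S
input #4 (c=1, d=9): covers B1=F, B2=T, B3=T, B4=F, B5=S, B7=F, B9=F, B10=T, B11=S
input #5 (c=3, d=4): covers B1=F, B2=T, B3=F, B4=T, B5=E, B6=T, B7=F, B9=F, B10=F, B11=E, B12=E
input #6 (c=1, d=8): covers B1=F, B2=F, B4=F, B5=S, B7=F, B9=F, B10=T, B11=S
input #7 (c=3, d=9): covers B1=F, B2=T, B3=T, B4=F, B5=S, B7=F, B9=F, B10=T, B11=E, B12=E
input #8 (c=2, d=9): covers B1=F, B2=T, B3=T, B4=F, B5=S, B7=F, B9=F, B10=T, B11=S
input #9 (c=5, d=9): covers B1=F, B2=T, B3=T, B4=F, B5=S, B7=F, B9=T
union over all inputs: B1=F, B2=T, B2=F, B3=T, B3=F, B4=T, B4=F, B5=S, B5=E, B6=T, B7=F, B9=T, B9=F, B10=T, B10=F, B11=S, B11=E, B12=E (18 outcomes)
every size-1 subset falls short of the 18 outcomes (best: 11/18)
every size-2 subset falls short of the 18 outcomes (best: 16/18)
at size 3, {1, 4, 5} reaches all 18 outcomes; every lexicographically earlier size-3 subset fails

Answer: 3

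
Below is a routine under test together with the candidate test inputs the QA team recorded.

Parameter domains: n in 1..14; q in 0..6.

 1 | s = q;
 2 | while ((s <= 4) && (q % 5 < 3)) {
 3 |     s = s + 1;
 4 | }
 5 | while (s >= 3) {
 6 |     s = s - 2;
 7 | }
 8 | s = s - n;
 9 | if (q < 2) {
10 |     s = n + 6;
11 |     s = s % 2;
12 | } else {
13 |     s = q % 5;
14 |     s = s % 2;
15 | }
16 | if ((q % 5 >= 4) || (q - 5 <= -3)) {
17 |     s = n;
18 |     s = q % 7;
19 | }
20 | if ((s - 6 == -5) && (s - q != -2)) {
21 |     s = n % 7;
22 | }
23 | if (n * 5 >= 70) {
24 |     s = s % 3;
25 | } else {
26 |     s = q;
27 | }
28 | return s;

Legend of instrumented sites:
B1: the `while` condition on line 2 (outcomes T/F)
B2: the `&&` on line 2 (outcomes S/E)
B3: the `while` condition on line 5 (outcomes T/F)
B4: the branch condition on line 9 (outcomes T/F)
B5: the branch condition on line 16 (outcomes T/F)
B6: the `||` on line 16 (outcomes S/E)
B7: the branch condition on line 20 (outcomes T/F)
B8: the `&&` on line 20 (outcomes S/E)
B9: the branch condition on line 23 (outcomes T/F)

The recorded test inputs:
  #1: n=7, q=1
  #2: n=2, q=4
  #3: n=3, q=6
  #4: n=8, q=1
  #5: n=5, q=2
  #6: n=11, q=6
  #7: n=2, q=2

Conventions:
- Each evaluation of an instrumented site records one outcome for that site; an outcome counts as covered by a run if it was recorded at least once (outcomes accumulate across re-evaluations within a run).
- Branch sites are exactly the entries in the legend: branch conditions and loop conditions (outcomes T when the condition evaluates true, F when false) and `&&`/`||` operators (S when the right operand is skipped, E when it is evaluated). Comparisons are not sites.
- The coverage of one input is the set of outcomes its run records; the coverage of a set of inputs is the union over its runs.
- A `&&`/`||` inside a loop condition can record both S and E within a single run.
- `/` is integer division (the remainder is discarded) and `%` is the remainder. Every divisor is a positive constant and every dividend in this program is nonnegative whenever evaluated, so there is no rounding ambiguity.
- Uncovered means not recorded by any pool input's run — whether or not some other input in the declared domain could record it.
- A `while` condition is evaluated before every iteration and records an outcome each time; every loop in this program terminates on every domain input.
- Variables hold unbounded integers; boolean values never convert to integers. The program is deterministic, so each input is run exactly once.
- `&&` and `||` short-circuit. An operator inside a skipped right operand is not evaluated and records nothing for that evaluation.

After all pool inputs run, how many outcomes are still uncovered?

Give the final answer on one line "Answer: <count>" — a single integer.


input #1 (n=7, q=1): events B2->E, B1->T, B2->E, B1->T, B2->E, B1->T, B2->E, B1->T, B2->S, B1->F, B3->T, B3->T, B3->F, B4->T, ...; covers B1=T, B1=F, B2=S, B2=E, B3=T, B3=F, B4=T, B5=T, B6=E, B7=T, B8=E, B9=F
input #2 (n=2, q=4): events B2->E, B1->F, B3->T, B3->F, B4->F, B6->S, B5->T, B8->S, B7->F, B9->F; covers B1=F, B2=E, B3=T, B3=F, B4=F, B5=T, B6=S, B7=F, B8=S, B9=F
input #3 (n=3, q=6): events B2->S, B1->F, B3->T, B3->T, B3->F, B4->F, B6->E, B5->F, B8->E, B7->T, B9->F; covers B1=F, B2=S, B3=T, B3=F, B4=F, B5=F, B6=E, B7=T, B8=E, B9=F
input #4 (n=8, q=1): events B2->E, B1->T, B2->E, B1->T, B2->E, B1->T, B2->E, B1->T, B2->S, B1->F, B3->T, B3->T, B3->F, B4->T, ...; covers B1=T, B1=F, B2=S, B2=E, B3=T, B3=F, B4=T, B5=T, B6=E, B7=T, B8=E, B9=F
input #5 (n=5, q=2): events B2->E, B1->T, B2->E, B1->T, B2->E, B1->T, B2->S, B1->F, B3->T, B3->T, B3->F, B4->F, B6->E, B5->T, ...; covers B1=T, B1=F, B2=S, B2=E, B3=T, B3=F, B4=F, B5=T, B6=E, B7=F, B8=S, B9=F
input #6 (n=11, q=6): events B2->S, B1->F, B3->T, B3->T, B3->F, B4->F, B6->E, B5->F, B8->E, B7->T, B9->F; covers B1=F, B2=S, B3=T, B3=F, B4=F, B5=F, B6=E, B7=T, B8=E, B9=F
input #7 (n=2, q=2): events B2->E, B1->T, B2->E, B1->T, B2->E, B1->T, B2->S, B1->F, B3->T, B3->T, B3->F, B4->F, B6->E, B5->T, ...; covers B1=T, B1=F, B2=S, B2=E, B3=T, B3=F, B4=F, B5=T, B6=E, B7=F, B8=S, B9=F
union over the pool: B1=T, B1=F, B2=S, B2=E, B3=T, B3=F, B4=T, B4=F, B5=T, B5=F, B6=S, B6=E, B7=T, B7=F, B8=S, B8=E, B9=F
uncovered (1 of 18): B9=T
Answer: 1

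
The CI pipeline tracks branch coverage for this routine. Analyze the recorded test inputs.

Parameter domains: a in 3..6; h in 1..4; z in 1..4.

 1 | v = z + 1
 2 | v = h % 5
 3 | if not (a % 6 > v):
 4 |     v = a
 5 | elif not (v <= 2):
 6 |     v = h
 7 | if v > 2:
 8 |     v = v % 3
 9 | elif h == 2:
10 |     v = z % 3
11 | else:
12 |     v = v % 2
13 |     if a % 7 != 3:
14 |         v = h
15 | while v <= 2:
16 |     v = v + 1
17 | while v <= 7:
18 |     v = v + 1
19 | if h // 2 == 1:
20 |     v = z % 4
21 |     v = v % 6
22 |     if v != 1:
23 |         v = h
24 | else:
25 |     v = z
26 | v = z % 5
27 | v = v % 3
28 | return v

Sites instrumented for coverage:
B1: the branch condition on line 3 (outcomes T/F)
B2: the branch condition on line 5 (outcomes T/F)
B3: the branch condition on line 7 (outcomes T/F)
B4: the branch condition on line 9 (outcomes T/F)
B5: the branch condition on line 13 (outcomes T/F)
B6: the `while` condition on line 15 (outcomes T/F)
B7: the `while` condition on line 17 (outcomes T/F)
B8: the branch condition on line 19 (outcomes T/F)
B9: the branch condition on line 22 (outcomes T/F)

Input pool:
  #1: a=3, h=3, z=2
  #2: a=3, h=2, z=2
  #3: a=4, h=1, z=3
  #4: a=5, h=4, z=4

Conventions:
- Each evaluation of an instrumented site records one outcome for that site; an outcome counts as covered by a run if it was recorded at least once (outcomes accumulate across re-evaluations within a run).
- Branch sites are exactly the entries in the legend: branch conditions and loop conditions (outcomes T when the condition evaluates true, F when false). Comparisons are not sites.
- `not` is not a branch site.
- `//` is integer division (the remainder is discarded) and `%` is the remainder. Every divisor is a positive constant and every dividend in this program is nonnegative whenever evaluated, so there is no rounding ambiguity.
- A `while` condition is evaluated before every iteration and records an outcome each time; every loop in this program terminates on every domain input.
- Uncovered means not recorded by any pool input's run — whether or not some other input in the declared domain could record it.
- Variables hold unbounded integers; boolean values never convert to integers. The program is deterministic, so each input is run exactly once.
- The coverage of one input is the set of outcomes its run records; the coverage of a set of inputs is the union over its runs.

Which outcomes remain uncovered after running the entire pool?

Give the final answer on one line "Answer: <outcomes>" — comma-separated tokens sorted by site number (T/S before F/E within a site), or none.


run #1 (a=3, h=3, z=2) runs B1->T, B3->T, B6->T, B6->T, B6->T, B6->F, B7->T, B7->T, B7->T, B7->T, B7->T, B7->F, B8->T, B9->T; records B1=T, B3=T, B6=T, B6=F, B7=T, B7=F, B8=T, B9=T
run #2 (a=3, h=2, z=2) runs B1->F, B2->F, B3->F, B4->T, B6->T, B6->F, B7->T, B7->T, B7->T, B7->T, B7->T, B7->F, B8->T, B9->T; records B1=F, B2=F, B3=F, B4=T, B6=T, B6=F, B7=T, B7=F, B8=T, B9=T
run #3 (a=4, h=1, z=3) runs B1->F, B2->F, B3->F, B4->F, B5->T, B6->T, B6->T, B6->F, B7->T, B7->T, B7->T, B7->T, B7->T, B7->F, ...; records B1=F, B2=F, B3=F, B4=F, B5=T, B6=T, B6=F, B7=T, B7=F, B8=F
run #4 (a=5, h=4, z=4) runs B1->F, B2->T, B3->T, B6->T, B6->T, B6->F, B7->T, B7->T, B7->T, B7->T, B7->T, B7->F, B8->F; records B1=F, B2=T, B3=T, B6=T, B6=F, B7=T, B7=F, B8=F
union over the pool: B1=T, B1=F, B2=T, B2=F, B3=T, B3=F, B4=T, B4=F, B5=T, B6=T, B6=F, B7=T, B7=F, B8=T, B8=F, B9=T
uncovered (2 of 18): B5=F, B9=F
Answer: B5=F, B9=F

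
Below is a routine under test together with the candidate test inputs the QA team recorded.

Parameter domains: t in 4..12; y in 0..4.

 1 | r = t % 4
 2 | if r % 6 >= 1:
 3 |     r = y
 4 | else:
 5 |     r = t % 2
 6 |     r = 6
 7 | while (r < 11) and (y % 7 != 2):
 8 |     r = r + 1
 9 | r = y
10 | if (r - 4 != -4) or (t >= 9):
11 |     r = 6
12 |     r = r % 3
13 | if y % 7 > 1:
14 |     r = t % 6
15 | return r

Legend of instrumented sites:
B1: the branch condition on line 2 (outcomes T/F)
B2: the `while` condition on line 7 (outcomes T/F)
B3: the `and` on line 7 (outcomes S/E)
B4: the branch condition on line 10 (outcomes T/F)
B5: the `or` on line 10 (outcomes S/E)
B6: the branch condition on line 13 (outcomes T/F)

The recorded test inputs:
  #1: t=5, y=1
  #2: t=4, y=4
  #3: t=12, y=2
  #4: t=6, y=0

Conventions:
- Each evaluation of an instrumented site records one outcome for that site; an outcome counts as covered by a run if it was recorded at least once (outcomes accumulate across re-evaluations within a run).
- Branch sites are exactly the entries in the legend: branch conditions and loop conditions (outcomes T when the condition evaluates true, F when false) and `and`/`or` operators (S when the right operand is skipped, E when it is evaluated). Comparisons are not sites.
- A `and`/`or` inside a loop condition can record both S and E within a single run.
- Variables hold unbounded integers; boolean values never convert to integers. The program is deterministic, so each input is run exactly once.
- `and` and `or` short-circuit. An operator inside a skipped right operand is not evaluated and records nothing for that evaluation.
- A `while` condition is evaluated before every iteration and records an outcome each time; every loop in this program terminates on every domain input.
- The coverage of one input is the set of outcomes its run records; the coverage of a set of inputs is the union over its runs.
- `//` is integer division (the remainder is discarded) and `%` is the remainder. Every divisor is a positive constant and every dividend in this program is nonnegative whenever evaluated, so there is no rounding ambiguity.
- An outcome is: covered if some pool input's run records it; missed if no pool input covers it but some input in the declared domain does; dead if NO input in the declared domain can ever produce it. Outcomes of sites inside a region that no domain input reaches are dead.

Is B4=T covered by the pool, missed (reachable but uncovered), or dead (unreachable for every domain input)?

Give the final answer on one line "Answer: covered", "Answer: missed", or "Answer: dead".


B4=T is recorded by pool input(s) 1, 2, 3 -> covered
Answer: covered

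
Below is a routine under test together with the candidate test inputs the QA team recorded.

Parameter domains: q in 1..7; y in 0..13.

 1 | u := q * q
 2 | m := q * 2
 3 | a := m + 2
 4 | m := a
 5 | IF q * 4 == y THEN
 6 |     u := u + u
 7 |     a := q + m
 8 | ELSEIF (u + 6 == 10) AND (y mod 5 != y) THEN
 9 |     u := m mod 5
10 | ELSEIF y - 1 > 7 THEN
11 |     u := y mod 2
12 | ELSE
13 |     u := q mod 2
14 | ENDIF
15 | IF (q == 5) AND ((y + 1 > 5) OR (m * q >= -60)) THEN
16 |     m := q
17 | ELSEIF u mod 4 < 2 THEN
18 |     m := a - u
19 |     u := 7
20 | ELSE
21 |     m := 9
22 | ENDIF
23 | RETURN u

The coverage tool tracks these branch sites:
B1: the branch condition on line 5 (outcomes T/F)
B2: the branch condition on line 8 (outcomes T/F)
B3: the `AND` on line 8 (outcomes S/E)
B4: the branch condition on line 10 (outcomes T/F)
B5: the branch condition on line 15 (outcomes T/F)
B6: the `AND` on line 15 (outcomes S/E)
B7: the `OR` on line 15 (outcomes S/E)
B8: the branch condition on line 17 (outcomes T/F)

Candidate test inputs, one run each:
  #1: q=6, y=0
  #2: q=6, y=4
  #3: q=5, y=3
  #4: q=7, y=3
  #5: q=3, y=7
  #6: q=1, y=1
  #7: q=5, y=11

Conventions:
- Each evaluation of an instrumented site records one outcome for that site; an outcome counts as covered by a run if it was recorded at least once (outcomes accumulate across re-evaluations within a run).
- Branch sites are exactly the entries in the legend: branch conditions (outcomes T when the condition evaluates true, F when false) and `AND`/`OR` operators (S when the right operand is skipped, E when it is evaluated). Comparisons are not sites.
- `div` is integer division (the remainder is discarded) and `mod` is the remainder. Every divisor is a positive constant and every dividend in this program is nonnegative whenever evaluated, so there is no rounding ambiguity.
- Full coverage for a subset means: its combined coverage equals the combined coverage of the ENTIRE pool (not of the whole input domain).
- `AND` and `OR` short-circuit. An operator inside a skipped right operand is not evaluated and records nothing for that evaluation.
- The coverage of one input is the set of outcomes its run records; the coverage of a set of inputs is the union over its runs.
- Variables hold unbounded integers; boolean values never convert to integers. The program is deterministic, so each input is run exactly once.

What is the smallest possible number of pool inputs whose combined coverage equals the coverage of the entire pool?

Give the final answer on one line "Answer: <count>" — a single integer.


test 1 (q=6, y=0) hits B1=F, B2=F, B3=S, B4=F, B5=F, B6=S, B8=T
test 2 (q=6, y=4) hits B1=F, B2=F, B3=S, B4=F, B5=F, B6=S, B8=T
test 3 (q=5, y=3) hits B1=F, B2=F, B3=S, B4=F, B5=T, B6=E, B7=E
test 4 (q=7, y=3) hits B1=F, B2=F, B3=S, B4=F, B5=F, B6=S, B8=T
test 5 (q=3, y=7) hits B1=F, B2=F, B3=S, B4=F, B5=F, B6=S, B8=T
test 6 (q=1, y=1) hits B1=F, B2=F, B3=S, B4=F, B5=F, B6=S, B8=T
test 7 (q=5, y=11) hits B1=F, B2=F, B3=S, B4=T, B5=T, B6=E, B7=S
union over all inputs: B1=F, B2=F, B3=S, B4=T, B4=F, B5=T, B5=F, B6=S, B6=E, B7=S, B7=E, B8=T (12 outcomes)
size 1 is not enough: best union over all size-1 subsets is 7/12
size 2 is not enough: best union over all size-2 subsets is 11/12
size 3: inputs {1, 3, 7} cover all 12 outcomes, and no lexicographically smaller subset of this size does
Answer: 3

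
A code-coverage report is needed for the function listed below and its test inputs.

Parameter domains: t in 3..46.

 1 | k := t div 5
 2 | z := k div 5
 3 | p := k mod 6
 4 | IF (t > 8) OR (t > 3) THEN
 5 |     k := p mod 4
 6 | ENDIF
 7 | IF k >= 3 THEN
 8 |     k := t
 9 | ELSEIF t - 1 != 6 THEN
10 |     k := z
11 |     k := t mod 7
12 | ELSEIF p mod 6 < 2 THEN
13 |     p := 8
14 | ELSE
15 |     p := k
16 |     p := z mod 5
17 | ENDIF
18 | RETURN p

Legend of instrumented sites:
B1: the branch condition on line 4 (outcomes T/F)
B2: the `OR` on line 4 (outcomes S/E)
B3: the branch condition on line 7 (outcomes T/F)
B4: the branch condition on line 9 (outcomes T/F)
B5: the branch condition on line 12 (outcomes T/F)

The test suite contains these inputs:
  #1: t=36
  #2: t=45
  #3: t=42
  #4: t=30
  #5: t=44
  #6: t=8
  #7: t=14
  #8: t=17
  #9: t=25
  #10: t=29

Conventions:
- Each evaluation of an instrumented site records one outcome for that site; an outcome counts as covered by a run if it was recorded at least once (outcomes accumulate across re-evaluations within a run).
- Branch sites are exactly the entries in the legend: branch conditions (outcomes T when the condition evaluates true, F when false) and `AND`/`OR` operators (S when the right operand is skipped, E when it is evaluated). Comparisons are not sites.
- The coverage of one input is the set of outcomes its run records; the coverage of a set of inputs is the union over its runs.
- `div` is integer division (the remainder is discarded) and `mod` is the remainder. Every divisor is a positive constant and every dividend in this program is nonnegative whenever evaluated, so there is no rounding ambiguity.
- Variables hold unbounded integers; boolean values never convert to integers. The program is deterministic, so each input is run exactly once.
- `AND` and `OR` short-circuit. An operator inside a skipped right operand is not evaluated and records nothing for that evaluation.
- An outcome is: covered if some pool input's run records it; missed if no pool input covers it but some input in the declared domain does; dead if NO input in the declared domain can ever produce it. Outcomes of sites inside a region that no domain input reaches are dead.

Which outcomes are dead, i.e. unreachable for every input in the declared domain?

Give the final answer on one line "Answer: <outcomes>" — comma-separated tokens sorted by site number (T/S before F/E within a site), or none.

checking every outcome against all 44 domain inputs:
  B5=F: no domain input ever produces it -> dead
  reachable outcomes have witnesses, e.g. B1=T (e.g. t=4), B1=F (e.g. t=3), B2=S (e.g. t=9), B2=E (e.g. t=3)

Answer: B5=F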